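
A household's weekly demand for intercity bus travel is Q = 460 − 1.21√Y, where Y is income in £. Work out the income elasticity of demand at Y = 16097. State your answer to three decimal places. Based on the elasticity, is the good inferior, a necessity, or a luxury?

At Y = 16097: Q = 306.483.
dQ/dY = -1.21/(2√Y) = -0.00476851 at this income.
η = (dQ/dY)·(Y/Q) = -0.00476851 × (16097/306.483) = -0.250.
Since η < 0, the good is an inferior good.

-0.250 (inferior good)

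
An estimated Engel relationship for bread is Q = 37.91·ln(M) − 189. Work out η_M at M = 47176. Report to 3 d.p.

At M = 47176: Q = 218.974.
dQ/dM = 37.91/M = 0.000803587 at this income.
η = (dQ/dM)·(M/Q) = 0.000803587 × (47176/218.974) = 0.173.

0.173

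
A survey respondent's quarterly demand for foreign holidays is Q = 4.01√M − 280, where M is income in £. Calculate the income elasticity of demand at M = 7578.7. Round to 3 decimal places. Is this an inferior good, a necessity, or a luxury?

2.526 (luxury)

At M = 7578.7: Q = 69.093.
dQ/dM = 4.01/(2√M) = 0.0230312 at this income.
η = (dQ/dM)·(M/Q) = 0.0230312 × (7578.7/69.093) = 2.526.
Since η > 1, the good is a luxury.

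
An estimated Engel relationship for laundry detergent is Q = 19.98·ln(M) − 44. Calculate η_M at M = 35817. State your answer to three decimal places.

At M = 35817: Q = 165.514.
dQ/dM = 19.98/M = 0.000557836 at this income.
η = (dQ/dM)·(M/Q) = 0.000557836 × (35817/165.514) = 0.121.

0.121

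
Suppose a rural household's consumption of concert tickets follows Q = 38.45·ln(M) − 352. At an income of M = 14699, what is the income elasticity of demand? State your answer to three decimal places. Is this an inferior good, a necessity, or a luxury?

At M = 14699: Q = 16.948.
dQ/dM = 38.45/M = 0.00261582 at this income.
η = (dQ/dM)·(M/Q) = 0.00261582 × (14699/16.948) = 2.269.
Since η > 1, the good is a luxury.

2.269 (luxury)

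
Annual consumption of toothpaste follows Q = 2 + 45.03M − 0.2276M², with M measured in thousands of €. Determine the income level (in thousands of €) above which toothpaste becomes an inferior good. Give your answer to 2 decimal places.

98.92

dQ/dM = 45.03 − 0.4552M.
The good is inferior where dQ/dM < 0. Setting dQ/dM = 0 gives M = 45.03 / 0.4552 = 98.92.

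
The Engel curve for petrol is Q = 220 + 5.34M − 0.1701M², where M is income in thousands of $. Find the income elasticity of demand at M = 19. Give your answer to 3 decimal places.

-0.082

At M = 19: Q = 260.0539.
dQ/dM = 5.34 − 0.3402M = -1.12380.
η = (dQ/dM)·(M/Q) = -1.12380 × (19/260.0539) = -0.082.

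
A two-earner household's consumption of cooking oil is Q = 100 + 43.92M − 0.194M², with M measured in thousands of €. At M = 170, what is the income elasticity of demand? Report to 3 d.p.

-1.912

At M = 170: Q = 1959.8000.
dQ/dM = 43.92 − 0.388M = -22.04000.
η = (dQ/dM)·(M/Q) = -22.04000 × (170/1959.8000) = -1.912.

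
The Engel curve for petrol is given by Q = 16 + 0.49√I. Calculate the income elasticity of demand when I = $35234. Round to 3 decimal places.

At I = 35234: Q = 107.977.
dQ/dI = 0.49/(2√I) = 0.00130522 at this income.
η = (dQ/dI)·(I/Q) = 0.00130522 × (35234/107.977) = 0.426.

0.426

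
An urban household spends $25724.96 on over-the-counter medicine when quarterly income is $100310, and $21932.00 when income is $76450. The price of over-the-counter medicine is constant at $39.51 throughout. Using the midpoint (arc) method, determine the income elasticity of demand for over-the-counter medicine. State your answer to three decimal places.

With a constant price, Q₁ = 25724.96/39.51 = 651.100 and Q₂ = 21932.00/39.51 = 555.100 (equivalently, work directly with expenditure since P cancels).
Midpoint %ΔQ = (21932.00 − 25724.96)/23828.48 = -0.15918; midpoint %ΔI = (76450 − 100310)/88380 = -0.26997.
η = -0.15918 / -0.26997 = 0.590.

0.590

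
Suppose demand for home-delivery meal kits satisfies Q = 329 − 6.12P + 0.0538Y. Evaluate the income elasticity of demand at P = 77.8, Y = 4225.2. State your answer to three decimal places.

2.835

At P = 77.8, Y = 4225.2: Q = 80.180.
Holding P constant, ∂Q/∂Y = 0.0538.
η_Y = (∂Q/∂Y)·(Y/Q) = 0.0538 × (4225.2/80.180) = 2.835.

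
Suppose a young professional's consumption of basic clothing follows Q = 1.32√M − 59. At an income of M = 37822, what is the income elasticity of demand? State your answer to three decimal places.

At M = 37822: Q = 197.712.
dQ/dM = 1.32/(2√M) = 0.00339369 at this income.
η = (dQ/dM)·(M/Q) = 0.00339369 × (37822/197.712) = 0.649.

0.649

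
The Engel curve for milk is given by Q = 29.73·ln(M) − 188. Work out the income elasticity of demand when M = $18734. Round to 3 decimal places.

0.285

At M = 18734: Q = 104.487.
dQ/dM = 29.73/M = 0.00158695 at this income.
η = (dQ/dM)·(M/Q) = 0.00158695 × (18734/104.487) = 0.285.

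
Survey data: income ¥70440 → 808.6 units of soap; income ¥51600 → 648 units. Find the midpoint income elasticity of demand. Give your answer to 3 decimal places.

0.714

ΔQ = 648 − 808.6 = -160.6; midpoint Q̄ = (808.6 + 648)/2 = 728.3.
ΔI = 51600 − 70440 = -18840; midpoint Ī = (70440 + 51600)/2 = 61020.
η = (ΔQ/Q̄) ÷ (ΔI/Ī) = (-160.6/728.3) ÷ (-18840/61020) = 0.714.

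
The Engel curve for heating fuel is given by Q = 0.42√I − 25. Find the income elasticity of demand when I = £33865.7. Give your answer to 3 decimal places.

At I = 33865.7: Q = 52.291.
dQ/dI = 0.42/(2√I) = 0.00114114 at this income.
η = (dQ/dI)·(I/Q) = 0.00114114 × (33865.7/52.291) = 0.739.

0.739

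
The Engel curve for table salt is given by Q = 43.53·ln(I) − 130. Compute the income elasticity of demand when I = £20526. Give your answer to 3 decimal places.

At I = 20526: Q = 302.229.
dQ/dI = 43.53/I = 0.00212072 at this income.
η = (dQ/dI)·(I/Q) = 0.00212072 × (20526/302.229) = 0.144.

0.144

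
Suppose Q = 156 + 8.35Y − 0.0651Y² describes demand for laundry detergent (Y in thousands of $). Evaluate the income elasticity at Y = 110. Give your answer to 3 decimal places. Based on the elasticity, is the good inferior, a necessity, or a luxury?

-2.291 (inferior good)

At Y = 110: Q = 286.7900.
dQ/dY = 8.35 − 0.1302Y = -5.97200.
η = (dQ/dY)·(Y/Q) = -5.97200 × (110/286.7900) = -2.291.
η < 0 ⇒ inferior good.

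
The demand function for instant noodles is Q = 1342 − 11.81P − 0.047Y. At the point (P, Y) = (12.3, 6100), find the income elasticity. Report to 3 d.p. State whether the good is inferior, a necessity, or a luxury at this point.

-0.315 (inferior good)

At P = 12.3, Y = 6100: Q = 910.037.
Holding P constant, ∂Q/∂Y = −0.047.
η_Y = (∂Q/∂Y)·(Y/Q) = -0.047 × (6100/910.037) = -0.315.
Since η < 0, this is an inferior good.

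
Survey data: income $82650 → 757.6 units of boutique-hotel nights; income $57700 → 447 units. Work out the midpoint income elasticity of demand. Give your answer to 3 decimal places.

1.450

ΔQ = 447 − 757.6 = -310.6; midpoint Q̄ = (757.6 + 447)/2 = 602.3.
ΔI = 57700 − 82650 = -24950; midpoint Ī = (82650 + 57700)/2 = 70175.
η = (ΔQ/Q̄) ÷ (ΔI/Ī) = (-310.6/602.3) ÷ (-24950/70175) = 1.450.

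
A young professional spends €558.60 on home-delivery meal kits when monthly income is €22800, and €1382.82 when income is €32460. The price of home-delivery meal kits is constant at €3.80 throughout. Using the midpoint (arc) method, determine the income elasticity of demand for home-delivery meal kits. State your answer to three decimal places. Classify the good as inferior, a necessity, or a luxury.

With a constant price, Q₁ = 558.60/3.80 = 147.000 and Q₂ = 1382.82/3.80 = 363.900 (equivalently, work directly with expenditure since P cancels).
Midpoint %ΔQ = (1382.82 − 558.60)/970.71 = 0.84909; midpoint %ΔI = (32460 − 22800)/27630 = 0.34962.
η = 0.84909 / 0.34962 = 2.429.
η > 1 ⇒ luxury.

2.429 (luxury)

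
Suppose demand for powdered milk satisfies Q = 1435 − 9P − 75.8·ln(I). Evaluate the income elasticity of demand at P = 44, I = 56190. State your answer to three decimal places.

At P = 44, I = 56190: Q = 210.014.
Holding P constant, ∂Q/∂I = -75.8/I = -0.00134899.
η_I = (∂Q/∂I)·(I/Q) = -0.00134899 × (56190/210.014) = -0.361.

-0.361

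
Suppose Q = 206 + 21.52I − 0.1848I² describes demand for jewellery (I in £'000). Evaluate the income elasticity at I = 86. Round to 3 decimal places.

At I = 86: Q = 689.9392.
dQ/dI = 21.52 − 0.3696I = -10.26560.
η = (dQ/dI)·(I/Q) = -10.26560 × (86/689.9392) = -1.280.

-1.280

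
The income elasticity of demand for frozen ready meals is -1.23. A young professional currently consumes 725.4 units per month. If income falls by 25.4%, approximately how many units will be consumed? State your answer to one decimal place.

952.0

%ΔQ ≈ η × %ΔI = -1.23 × (-25.4%) = 31.242%.
New Q ≈ 725.4 × (1 + 0.31242) = 952.0.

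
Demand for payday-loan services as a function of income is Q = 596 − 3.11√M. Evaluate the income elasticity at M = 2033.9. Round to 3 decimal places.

At M = 2033.9: Q = 455.743.
dQ/dM = -3.11/(2√M) = -0.0344799 at this income.
η = (dQ/dM)·(M/Q) = -0.0344799 × (2033.9/455.743) = -0.154.

-0.154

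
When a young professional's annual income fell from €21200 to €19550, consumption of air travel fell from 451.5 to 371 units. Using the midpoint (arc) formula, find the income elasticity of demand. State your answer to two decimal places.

ΔQ = 371 − 451.5 = -80.5; midpoint Q̄ = (451.5 + 371)/2 = 411.25.
ΔI = 19550 − 21200 = -1650; midpoint Ī = (21200 + 19550)/2 = 20375.
η = (ΔQ/Q̄) ÷ (ΔI/Ī) = (-80.5/411.25) ÷ (-1650/20375) = 2.42.

2.42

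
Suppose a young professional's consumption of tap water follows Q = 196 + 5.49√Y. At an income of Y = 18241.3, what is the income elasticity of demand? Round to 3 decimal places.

0.395

At Y = 18241.3: Q = 937.481.
dQ/dY = 5.49/(2√Y) = 0.0203242 at this income.
η = (dQ/dY)·(Y/Q) = 0.0203242 × (18241.3/937.481) = 0.395.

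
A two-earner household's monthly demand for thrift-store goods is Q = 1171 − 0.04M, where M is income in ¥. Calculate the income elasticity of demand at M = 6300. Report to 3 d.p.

-0.274

At M = 6300: Q = 919.000.
dQ/dM = −0.04.
η = (dQ/dM)·(M/Q) = -0.04 × (6300/919.000) = -0.274.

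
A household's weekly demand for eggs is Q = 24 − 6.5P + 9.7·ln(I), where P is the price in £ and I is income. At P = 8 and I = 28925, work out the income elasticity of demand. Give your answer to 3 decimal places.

At P = 8, I = 28925: Q = 71.643.
Holding P constant, ∂Q/∂I = 9.7/I = 0.00033535.
η_I = (∂Q/∂I)·(I/Q) = 0.00033535 × (28925/71.643) = 0.135.

0.135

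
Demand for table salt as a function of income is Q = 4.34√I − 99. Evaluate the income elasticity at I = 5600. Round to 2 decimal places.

0.72

At I = 5600: Q = 225.776.
dQ/dI = 4.34/(2√I) = 0.0289978 at this income.
η = (dQ/dI)·(I/Q) = 0.0289978 × (5600/225.776) = 0.72.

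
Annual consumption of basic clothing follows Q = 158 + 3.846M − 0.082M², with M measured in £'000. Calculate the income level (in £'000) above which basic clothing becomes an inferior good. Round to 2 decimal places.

23.45

dQ/dM = 3.846 − 0.164M.
The good is inferior where dQ/dM < 0. Setting dQ/dM = 0 gives M = 3.846 / 0.164 = 23.45.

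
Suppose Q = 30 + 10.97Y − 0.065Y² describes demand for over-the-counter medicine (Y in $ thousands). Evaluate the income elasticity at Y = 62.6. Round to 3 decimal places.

At Y = 62.6: Q = 462.0026.
dQ/dY = 10.97 − 0.13Y = 2.83200.
η = (dQ/dY)·(Y/Q) = 2.83200 × (62.6/462.0026) = 0.384.

0.384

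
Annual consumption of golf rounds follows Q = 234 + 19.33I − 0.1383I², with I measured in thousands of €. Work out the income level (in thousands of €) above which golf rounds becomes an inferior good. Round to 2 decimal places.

dQ/dI = 19.33 − 0.2766I.
The good is inferior where dQ/dI < 0. Setting dQ/dI = 0 gives I = 19.33 / 0.2766 = 69.88.

69.88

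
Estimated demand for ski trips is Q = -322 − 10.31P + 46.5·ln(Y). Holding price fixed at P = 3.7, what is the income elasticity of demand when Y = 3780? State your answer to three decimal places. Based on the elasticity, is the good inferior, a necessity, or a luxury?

2.031 (luxury)

At P = 3.7, Y = 3780: Q = 22.896.
Holding P constant, ∂Q/∂Y = 46.5/Y = 0.0123016.
η_Y = (∂Q/∂Y)·(Y/Q) = 0.0123016 × (3780/22.896) = 2.031.
Since η > 1, this is a luxury.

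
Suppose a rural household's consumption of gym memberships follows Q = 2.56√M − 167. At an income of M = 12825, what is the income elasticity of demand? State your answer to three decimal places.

1.179

At M = 12825: Q = 122.914.
dQ/dM = 2.56/(2√M) = 0.0113027 at this income.
η = (dQ/dM)·(M/Q) = 0.0113027 × (12825/122.914) = 1.179.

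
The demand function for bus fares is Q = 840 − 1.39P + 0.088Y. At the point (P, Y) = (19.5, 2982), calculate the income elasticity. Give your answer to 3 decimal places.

At P = 19.5, Y = 2982: Q = 1075.311.
Holding P constant, ∂Q/∂Y = 0.088.
η_Y = (∂Q/∂Y)·(Y/Q) = 0.088 × (2982/1075.311) = 0.244.

0.244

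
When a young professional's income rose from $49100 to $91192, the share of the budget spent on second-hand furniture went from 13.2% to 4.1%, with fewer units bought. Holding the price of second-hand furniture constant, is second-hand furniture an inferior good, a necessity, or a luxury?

Quantity demanded falls as income rises, so η < 0.

inferior good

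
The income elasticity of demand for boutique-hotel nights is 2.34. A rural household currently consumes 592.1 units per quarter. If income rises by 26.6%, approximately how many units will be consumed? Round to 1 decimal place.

960.6

%ΔQ ≈ η × %ΔI = 2.34 × 26.6% = 62.244%.
New Q ≈ 592.1 × (1 + 0.62244) = 960.6.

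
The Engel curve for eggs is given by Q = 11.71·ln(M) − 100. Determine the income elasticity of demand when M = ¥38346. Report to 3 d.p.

0.496

At M = 38346: Q = 23.592.
dQ/dM = 11.71/M = 0.000305377 at this income.
η = (dQ/dM)·(M/Q) = 0.000305377 × (38346/23.592) = 0.496.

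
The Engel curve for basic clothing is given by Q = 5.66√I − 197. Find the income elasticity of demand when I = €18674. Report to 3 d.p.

0.671

At I = 18674: Q = 576.455.
dQ/dI = 5.66/(2√I) = 0.0207094 at this income.
η = (dQ/dI)·(I/Q) = 0.0207094 × (18674/576.455) = 0.671.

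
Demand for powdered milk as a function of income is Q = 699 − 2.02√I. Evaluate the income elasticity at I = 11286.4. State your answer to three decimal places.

At I = 11286.4: Q = 484.400.
dQ/dI = -2.02/(2√I) = -0.009507 at this income.
η = (dQ/dI)·(I/Q) = -0.009507 × (11286.4/484.400) = -0.222.

-0.222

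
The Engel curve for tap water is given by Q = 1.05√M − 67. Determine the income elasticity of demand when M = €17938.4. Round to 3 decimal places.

At M = 17938.4: Q = 73.631.
dQ/dM = 1.05/(2√M) = 0.00391983 at this income.
η = (dQ/dM)·(M/Q) = 0.00391983 × (17938.4/73.631) = 0.955.

0.955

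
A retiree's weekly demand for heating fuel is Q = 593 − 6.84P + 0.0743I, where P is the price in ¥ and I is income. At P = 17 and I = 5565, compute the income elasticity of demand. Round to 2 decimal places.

0.46

At P = 17, I = 5565: Q = 890.200.
Holding P constant, ∂Q/∂I = 0.0743.
η_I = (∂Q/∂I)·(I/Q) = 0.0743 × (5565/890.200) = 0.46.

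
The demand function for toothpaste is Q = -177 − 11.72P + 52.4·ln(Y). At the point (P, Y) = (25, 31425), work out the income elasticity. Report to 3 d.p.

0.722

At P = 25, Y = 31425: Q = 72.621.
Holding P constant, ∂Q/∂Y = 52.4/Y = 0.00166746.
η_Y = (∂Q/∂Y)·(Y/Q) = 0.00166746 × (31425/72.621) = 0.722.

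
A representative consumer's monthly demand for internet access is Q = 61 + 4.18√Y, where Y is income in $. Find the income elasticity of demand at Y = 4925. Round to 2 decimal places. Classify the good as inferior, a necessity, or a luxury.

At Y = 4925: Q = 354.345.
dQ/dY = 4.18/(2√Y) = 0.0297813 at this income.
η = (dQ/dY)·(Y/Q) = 0.0297813 × (4925/354.345) = 0.41.
Since 0 < η < 1, the good is a necessity.

0.41 (necessity)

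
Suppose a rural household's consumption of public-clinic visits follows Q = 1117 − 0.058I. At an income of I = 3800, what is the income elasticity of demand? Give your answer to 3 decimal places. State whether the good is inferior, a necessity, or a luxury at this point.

-0.246 (inferior good)

At I = 3800: Q = 896.600.
dQ/dI = −0.058.
η = (dQ/dI)·(I/Q) = -0.058 × (3800/896.600) = -0.246.
Since η < 0, the good is an inferior good.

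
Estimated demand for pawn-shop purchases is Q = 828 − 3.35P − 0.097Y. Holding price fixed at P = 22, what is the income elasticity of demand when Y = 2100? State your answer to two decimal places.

-0.37

At P = 22, Y = 2100: Q = 550.600.
Holding P constant, ∂Q/∂Y = −0.097.
η_Y = (∂Q/∂Y)·(Y/Q) = -0.097 × (2100/550.600) = -0.37.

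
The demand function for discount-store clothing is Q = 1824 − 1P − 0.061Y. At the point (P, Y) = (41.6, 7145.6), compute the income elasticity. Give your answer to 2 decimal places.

-0.32

At P = 41.6, Y = 7145.6: Q = 1346.518.
Holding P constant, ∂Q/∂Y = −0.061.
η_Y = (∂Q/∂Y)·(Y/Q) = -0.061 × (7145.6/1346.518) = -0.32.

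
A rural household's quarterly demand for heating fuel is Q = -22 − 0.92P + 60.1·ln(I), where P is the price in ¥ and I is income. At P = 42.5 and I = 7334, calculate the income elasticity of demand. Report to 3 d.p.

0.127

At P = 42.5, I = 7334: Q = 473.807.
Holding P constant, ∂Q/∂I = 60.1/I = 0.00819471.
η_I = (∂Q/∂I)·(I/Q) = 0.00819471 × (7334/473.807) = 0.127.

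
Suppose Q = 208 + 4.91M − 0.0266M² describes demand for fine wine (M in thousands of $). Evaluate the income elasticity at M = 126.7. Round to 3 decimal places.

At M = 126.7: Q = 403.0901.
dQ/dM = 4.91 − 0.0532M = -1.83044.
η = (dQ/dM)·(M/Q) = -1.83044 × (126.7/403.0901) = -0.575.

-0.575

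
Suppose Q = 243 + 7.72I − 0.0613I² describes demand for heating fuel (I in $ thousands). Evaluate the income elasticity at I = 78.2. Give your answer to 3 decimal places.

At I = 78.2: Q = 471.8398.
dQ/dI = 7.72 − 0.1226I = -1.86732.
η = (dQ/dI)·(I/Q) = -1.86732 × (78.2/471.8398) = -0.309.

-0.309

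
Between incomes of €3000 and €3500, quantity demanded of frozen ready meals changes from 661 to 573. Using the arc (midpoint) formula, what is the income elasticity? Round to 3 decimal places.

ΔQ = 573 − 661 = -88; midpoint Q̄ = (661 + 573)/2 = 617.
ΔI = 3500 − 3000 = 500; midpoint Ī = (3000 + 3500)/2 = 3250.
η = (ΔQ/Q̄) ÷ (ΔI/Ī) = (-88/617) ÷ (500/3250) = -0.927.

-0.927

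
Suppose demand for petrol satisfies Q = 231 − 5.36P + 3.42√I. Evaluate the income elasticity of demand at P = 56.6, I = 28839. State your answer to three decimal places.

0.571

At P = 56.6, I = 28839: Q = 508.410.
Holding P constant, ∂Q/∂I = 3.42/(2√I) = 0.0100695.
η_I = (∂Q/∂I)·(I/Q) = 0.0100695 × (28839/508.410) = 0.571.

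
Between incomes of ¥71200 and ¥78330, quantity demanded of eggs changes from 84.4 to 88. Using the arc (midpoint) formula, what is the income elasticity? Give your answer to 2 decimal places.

ΔQ = 88 − 84.4 = 3.6; midpoint Q̄ = (84.4 + 88)/2 = 86.2.
ΔI = 78330 − 71200 = 7130; midpoint Ī = (71200 + 78330)/2 = 74765.
η = (ΔQ/Q̄) ÷ (ΔI/Ī) = (3.6/86.2) ÷ (7130/74765) = 0.44.

0.44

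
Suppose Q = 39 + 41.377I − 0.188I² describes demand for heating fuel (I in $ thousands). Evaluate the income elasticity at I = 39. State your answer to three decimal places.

0.762

At I = 39: Q = 1366.7550.
dQ/dI = 41.377 − 0.376I = 26.71300.
η = (dQ/dI)·(I/Q) = 26.71300 × (39/1366.7550) = 0.762.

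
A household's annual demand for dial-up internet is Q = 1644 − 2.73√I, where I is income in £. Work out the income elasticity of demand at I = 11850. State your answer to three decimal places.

At I = 11850: Q = 1346.818.
dQ/dI = -2.73/(2√I) = -0.0125393 at this income.
η = (dQ/dI)·(I/Q) = -0.0125393 × (11850/1346.818) = -0.110.

-0.110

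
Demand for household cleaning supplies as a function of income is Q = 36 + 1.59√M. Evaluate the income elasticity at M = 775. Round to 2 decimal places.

At M = 775: Q = 80.264.
dQ/dM = 1.59/(2√M) = 0.0285572 at this income.
η = (dQ/dM)·(M/Q) = 0.0285572 × (775/80.264) = 0.28.

0.28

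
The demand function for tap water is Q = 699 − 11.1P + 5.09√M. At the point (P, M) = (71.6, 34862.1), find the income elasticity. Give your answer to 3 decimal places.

0.556

At P = 71.6, M = 34862.1: Q = 854.614.
Holding P constant, ∂Q/∂M = 5.09/(2√M) = 0.0136305.
η_M = (∂Q/∂M)·(M/Q) = 0.0136305 × (34862.1/854.614) = 0.556.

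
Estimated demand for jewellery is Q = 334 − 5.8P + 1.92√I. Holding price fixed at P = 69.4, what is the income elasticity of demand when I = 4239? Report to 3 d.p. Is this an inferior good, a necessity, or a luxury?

At P = 69.4, I = 4239: Q = 56.487.
Holding P constant, ∂Q/∂I = 1.92/(2√I) = 0.0147448.
η_I = (∂Q/∂I)·(I/Q) = 0.0147448 × (4239/56.487) = 1.107.
Since η > 1, this is a luxury.

1.107 (luxury)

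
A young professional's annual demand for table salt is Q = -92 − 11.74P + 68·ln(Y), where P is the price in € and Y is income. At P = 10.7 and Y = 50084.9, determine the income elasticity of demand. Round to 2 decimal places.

0.13

At P = 10.7, Y = 50084.9: Q = 518.242.
Holding P constant, ∂Q/∂Y = 68/Y = 0.00135769.
η_Y = (∂Q/∂Y)·(Y/Q) = 0.00135769 × (50084.9/518.242) = 0.13.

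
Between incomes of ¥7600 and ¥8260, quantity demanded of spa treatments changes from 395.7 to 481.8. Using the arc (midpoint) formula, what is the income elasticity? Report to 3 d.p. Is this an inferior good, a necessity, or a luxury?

ΔQ = 481.8 − 395.7 = 86.1; midpoint Q̄ = (395.7 + 481.8)/2 = 438.75.
ΔI = 8260 − 7600 = 660; midpoint Ī = (7600 + 8260)/2 = 7930.
η = (ΔQ/Q̄) ÷ (ΔI/Ī) = (86.1/438.75) ÷ (660/7930) = 2.358.
η > 1 ⇒ luxury.

2.358 (luxury)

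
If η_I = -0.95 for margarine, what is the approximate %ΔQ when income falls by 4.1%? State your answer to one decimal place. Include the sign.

3.9%

%ΔQ ≈ η × %ΔI = -0.95 × (-4.1%) = 3.9%.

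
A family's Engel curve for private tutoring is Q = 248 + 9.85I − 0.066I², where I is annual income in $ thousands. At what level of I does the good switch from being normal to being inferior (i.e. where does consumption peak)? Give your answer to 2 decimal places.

74.62

dQ/dI = 9.85 − 0.132I.
The good is inferior where dQ/dI < 0. Setting dQ/dI = 0 gives I = 9.85 / 0.132 = 74.62.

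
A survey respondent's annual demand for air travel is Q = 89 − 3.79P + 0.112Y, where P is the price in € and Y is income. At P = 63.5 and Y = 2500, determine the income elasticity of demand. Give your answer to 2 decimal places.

At P = 63.5, Y = 2500: Q = 128.335.
Holding P constant, ∂Q/∂Y = 0.112.
η_Y = (∂Q/∂Y)·(Y/Q) = 0.112 × (2500/128.335) = 2.18.

2.18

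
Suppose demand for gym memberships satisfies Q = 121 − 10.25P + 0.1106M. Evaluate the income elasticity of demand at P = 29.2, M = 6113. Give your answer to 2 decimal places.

At P = 29.2, M = 6113: Q = 497.798.
Holding P constant, ∂Q/∂M = 0.1106.
η_M = (∂Q/∂M)·(M/Q) = 0.1106 × (6113/497.798) = 1.36.

1.36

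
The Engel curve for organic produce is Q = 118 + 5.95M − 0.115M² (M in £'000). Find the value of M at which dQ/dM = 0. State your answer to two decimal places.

25.87

dQ/dM = 5.95 − 0.23M.
The good is inferior where dQ/dM < 0. Setting dQ/dM = 0 gives M = 5.95 / 0.23 = 25.87.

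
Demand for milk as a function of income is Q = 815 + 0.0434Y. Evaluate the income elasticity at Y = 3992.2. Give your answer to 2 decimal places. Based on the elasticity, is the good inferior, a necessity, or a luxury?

At Y = 3992.2: Q = 988.261.
dQ/dY = 0.0434.
η = (dQ/dY)·(Y/Q) = 0.0434 × (3992.2/988.261) = 0.18.
Since 0 < η < 1, the good is a necessity.

0.18 (necessity)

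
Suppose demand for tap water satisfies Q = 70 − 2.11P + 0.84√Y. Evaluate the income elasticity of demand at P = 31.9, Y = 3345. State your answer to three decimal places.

0.474

At P = 31.9, Y = 3345: Q = 51.273.
Holding P constant, ∂Q/∂Y = 0.84/(2√Y) = 0.00726192.
η_Y = (∂Q/∂Y)·(Y/Q) = 0.00726192 × (3345/51.273) = 0.474.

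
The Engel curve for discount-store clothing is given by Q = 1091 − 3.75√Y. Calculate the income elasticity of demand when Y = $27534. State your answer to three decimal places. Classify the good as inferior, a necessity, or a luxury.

-0.664 (inferior good)

At Y = 27534: Q = 468.749.
dQ/dY = -3.75/(2√Y) = -0.0112997 at this income.
η = (dQ/dY)·(Y/Q) = -0.0112997 × (27534/468.749) = -0.664.
Since η < 0, the good is an inferior good.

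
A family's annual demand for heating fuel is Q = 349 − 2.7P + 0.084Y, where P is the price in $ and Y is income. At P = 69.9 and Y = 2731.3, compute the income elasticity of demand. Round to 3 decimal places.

At P = 69.9, Y = 2731.3: Q = 389.699.
Holding P constant, ∂Q/∂Y = 0.084.
η_Y = (∂Q/∂Y)·(Y/Q) = 0.084 × (2731.3/389.699) = 0.589.

0.589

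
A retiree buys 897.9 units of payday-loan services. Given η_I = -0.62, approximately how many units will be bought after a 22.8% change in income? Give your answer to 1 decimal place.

%ΔQ ≈ η × %ΔI = -0.62 × 22.8% = -14.136%.
New Q ≈ 897.9 × (1 − 0.14136) = 771.0.

771.0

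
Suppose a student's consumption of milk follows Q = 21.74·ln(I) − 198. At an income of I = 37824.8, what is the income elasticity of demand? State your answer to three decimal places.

At I = 37824.8: Q = 31.155.
dQ/dI = 21.74/I = 0.000574755 at this income.
η = (dQ/dI)·(I/Q) = 0.000574755 × (37824.8/31.155) = 0.698.

0.698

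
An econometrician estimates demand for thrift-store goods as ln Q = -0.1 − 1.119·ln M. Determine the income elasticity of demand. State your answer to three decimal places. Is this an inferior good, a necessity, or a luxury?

In a log-linear demand, the coefficient on ln M is the income elasticity.
So η = -1.119.
η < 0 ⇒ inferior good.

-1.119 (inferior good)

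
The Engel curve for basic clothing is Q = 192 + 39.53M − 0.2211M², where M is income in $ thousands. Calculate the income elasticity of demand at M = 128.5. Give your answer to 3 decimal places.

At M = 128.5: Q = 1620.7465.
dQ/dM = 39.53 − 0.4422M = -17.29270.
η = (dQ/dM)·(M/Q) = -17.29270 × (128.5/1620.7465) = -1.371.

-1.371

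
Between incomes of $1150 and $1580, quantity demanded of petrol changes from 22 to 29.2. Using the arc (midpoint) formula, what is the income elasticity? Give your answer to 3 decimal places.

0.893

ΔQ = 29.2 − 22 = 7.2; midpoint Q̄ = (22 + 29.2)/2 = 25.6.
ΔI = 1580 − 1150 = 430; midpoint Ī = (1150 + 1580)/2 = 1365.
η = (ΔQ/Q̄) ÷ (ΔI/Ī) = (7.2/25.6) ÷ (430/1365) = 0.893.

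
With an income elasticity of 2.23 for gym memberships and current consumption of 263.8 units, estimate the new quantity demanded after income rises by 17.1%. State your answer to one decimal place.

%ΔQ ≈ η × %ΔI = 2.23 × 17.1% = 38.133%.
New Q ≈ 263.8 × (1 + 0.38133) = 364.4.

364.4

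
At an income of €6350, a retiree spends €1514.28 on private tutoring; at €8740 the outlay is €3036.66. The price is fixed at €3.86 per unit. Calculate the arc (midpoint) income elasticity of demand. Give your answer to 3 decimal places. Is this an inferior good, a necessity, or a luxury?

2.112 (luxury)

With a constant price, Q₁ = 1514.28/3.86 = 392.301 and Q₂ = 3036.66/3.86 = 786.699 (equivalently, work directly with expenditure since P cancels).
Midpoint %ΔQ = (3036.66 − 1514.28)/2275.47 = 0.66904; midpoint %ΔI = (8740 − 6350)/7545 = 0.31677.
η = 0.66904 / 0.31677 = 2.112.
η > 1 ⇒ luxury.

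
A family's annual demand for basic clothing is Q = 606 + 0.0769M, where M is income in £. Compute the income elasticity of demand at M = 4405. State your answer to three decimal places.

At M = 4405: Q = 944.745.
dQ/dM = 0.0769.
η = (dQ/dM)·(M/Q) = 0.0769 × (4405/944.745) = 0.359.

0.359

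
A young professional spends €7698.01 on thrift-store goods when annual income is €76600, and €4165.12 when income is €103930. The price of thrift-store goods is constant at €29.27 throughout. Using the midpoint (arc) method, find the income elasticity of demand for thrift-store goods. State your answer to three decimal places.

-1.967

With a constant price, Q₁ = 7698.01/29.27 = 263.000 and Q₂ = 4165.12/29.27 = 142.300 (equivalently, work directly with expenditure since P cancels).
Midpoint %ΔQ = (4165.12 − 7698.01)/5931.57 = -0.59561; midpoint %ΔI = (103930 − 76600)/90265 = 0.30278.
η = -0.59561 / 0.30278 = -1.967.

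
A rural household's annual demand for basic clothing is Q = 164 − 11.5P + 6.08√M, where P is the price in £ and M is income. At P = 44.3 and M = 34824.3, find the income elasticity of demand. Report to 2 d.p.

0.72

At P = 44.3, M = 34824.3: Q = 789.155.
Holding P constant, ∂Q/∂M = 6.08/(2√M) = 0.0162904.
η_M = (∂Q/∂M)·(M/Q) = 0.0162904 × (34824.3/789.155) = 0.72.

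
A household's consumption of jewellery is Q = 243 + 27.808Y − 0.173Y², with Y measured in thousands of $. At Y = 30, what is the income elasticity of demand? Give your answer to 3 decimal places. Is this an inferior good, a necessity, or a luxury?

At Y = 30: Q = 921.5400.
dQ/dY = 27.808 − 0.346Y = 17.42800.
η = (dQ/dY)·(Y/Q) = 17.42800 × (30/921.5400) = 0.567.
0 < η < 1 ⇒ necessity.

0.567 (necessity)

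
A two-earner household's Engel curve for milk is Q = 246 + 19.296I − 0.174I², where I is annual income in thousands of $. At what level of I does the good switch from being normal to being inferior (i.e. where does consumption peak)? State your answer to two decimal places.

dQ/dI = 19.296 − 0.348I.
The good is inferior where dQ/dI < 0. Setting dQ/dI = 0 gives I = 19.296 / 0.348 = 55.45.

55.45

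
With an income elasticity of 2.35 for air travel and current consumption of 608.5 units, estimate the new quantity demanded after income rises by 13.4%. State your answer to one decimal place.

%ΔQ ≈ η × %ΔI = 2.35 × 13.4% = 31.49%.
New Q ≈ 608.5 × (1 + 0.3149) = 800.1.

800.1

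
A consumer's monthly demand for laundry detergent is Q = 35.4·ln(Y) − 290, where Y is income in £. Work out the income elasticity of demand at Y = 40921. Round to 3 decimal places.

At Y = 40921: Q = 85.927.
dQ/dY = 35.4/Y = 0.000865081 at this income.
η = (dQ/dY)·(Y/Q) = 0.000865081 × (40921/85.927) = 0.412.

0.412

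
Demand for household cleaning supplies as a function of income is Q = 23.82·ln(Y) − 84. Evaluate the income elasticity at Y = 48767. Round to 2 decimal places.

At Y = 48767: Q = 173.132.
dQ/dY = 23.82/Y = 0.000488445 at this income.
η = (dQ/dY)·(Y/Q) = 0.000488445 × (48767/173.132) = 0.14.

0.14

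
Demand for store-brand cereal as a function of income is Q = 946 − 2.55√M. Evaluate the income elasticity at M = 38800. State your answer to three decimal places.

At M = 38800: Q = 443.708.
dQ/dM = -2.55/(2√M) = -0.00647283 at this income.
η = (dQ/dM)·(M/Q) = -0.00647283 × (38800/443.708) = -0.566.

-0.566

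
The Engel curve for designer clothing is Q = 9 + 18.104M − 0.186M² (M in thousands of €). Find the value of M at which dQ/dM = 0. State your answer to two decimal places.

dQ/dM = 18.104 − 0.372M.
The good is inferior where dQ/dM < 0. Setting dQ/dM = 0 gives M = 18.104 / 0.372 = 48.67.

48.67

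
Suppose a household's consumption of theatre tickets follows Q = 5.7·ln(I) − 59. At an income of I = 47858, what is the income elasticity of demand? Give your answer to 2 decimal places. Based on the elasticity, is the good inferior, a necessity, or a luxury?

At I = 47858: Q = 2.423.
dQ/dI = 5.7/I = 0.000119102 at this income.
η = (dQ/dI)·(I/Q) = 0.000119102 × (47858/2.423) = 2.35.
Since η > 1, the good is a luxury.

2.35 (luxury)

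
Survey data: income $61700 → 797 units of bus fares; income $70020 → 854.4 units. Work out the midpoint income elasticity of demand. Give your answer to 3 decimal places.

ΔQ = 854.4 − 797 = 57.4; midpoint Q̄ = (797 + 854.4)/2 = 825.7.
ΔI = 70020 − 61700 = 8320; midpoint Ī = (61700 + 70020)/2 = 65860.
η = (ΔQ/Q̄) ÷ (ΔI/Ī) = (57.4/825.7) ÷ (8320/65860) = 0.550.

0.550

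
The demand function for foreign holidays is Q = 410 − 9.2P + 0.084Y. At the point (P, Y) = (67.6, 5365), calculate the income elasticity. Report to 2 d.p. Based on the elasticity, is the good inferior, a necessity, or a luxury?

1.89 (luxury)

At P = 67.6, Y = 5365: Q = 238.740.
Holding P constant, ∂Q/∂Y = 0.084.
η_Y = (∂Q/∂Y)·(Y/Q) = 0.084 × (5365/238.740) = 1.89.
Since η > 1, this is a luxury.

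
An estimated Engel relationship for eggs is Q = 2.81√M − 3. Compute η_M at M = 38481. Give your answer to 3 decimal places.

At M = 38481: Q = 548.226.
dQ/dM = 2.81/(2√M) = 0.00716231 at this income.
η = (dQ/dM)·(M/Q) = 0.00716231 × (38481/548.226) = 0.503.

0.503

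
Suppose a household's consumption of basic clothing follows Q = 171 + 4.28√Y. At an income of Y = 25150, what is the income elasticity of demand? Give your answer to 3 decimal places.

At Y = 25150: Q = 849.755.
dQ/dY = 4.28/(2√Y) = 0.0134941 at this income.
η = (dQ/dY)·(Y/Q) = 0.0134941 × (25150/849.755) = 0.399.

0.399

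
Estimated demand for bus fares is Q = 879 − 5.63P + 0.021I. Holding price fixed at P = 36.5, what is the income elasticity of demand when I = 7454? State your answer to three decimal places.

0.189

At P = 36.5, I = 7454: Q = 830.039.
Holding P constant, ∂Q/∂I = 0.021.
η_I = (∂Q/∂I)·(I/Q) = 0.021 × (7454/830.039) = 0.189.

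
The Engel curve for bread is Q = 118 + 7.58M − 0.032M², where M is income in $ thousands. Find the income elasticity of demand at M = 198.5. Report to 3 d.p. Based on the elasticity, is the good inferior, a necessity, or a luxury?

-2.812 (inferior good)

At M = 198.5: Q = 361.7580.
dQ/dM = 7.58 − 0.064M = -5.12400.
η = (dQ/dM)·(M/Q) = -5.12400 × (198.5/361.7580) = -2.812.
η < 0 ⇒ inferior good.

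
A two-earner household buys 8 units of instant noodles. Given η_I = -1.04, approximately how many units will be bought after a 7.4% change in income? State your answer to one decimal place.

7.4

%ΔQ ≈ η × %ΔI = -1.04 × 7.4% = -7.696%.
New Q ≈ 8 × (1 − 0.07696) = 7.4.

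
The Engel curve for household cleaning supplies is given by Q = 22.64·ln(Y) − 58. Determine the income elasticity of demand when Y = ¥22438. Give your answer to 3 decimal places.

At Y = 22438: Q = 168.819.
dQ/dY = 22.64/Y = 0.001009 at this income.
η = (dQ/dY)·(Y/Q) = 0.001009 × (22438/168.819) = 0.134.

0.134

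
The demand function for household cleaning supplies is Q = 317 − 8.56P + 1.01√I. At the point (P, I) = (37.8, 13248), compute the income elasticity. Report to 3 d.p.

At P = 37.8, I = 13248: Q = 109.683.
Holding P constant, ∂Q/∂I = 1.01/(2√I) = 0.00438749.
η_I = (∂Q/∂I)·(I/Q) = 0.00438749 × (13248/109.683) = 0.530.

0.530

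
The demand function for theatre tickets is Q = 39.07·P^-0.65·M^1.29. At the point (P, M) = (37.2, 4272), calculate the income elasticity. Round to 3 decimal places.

1.290

For a multiplicative demand Q = A·P^α·M^β, the income elasticity is β everywhere.
Here β = 1.29, so η = 1.290.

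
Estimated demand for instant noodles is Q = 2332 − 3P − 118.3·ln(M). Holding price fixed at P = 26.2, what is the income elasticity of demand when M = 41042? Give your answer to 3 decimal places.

At P = 26.2, M = 41042: Q = 996.776.
Holding P constant, ∂Q/∂M = -118.3/M = -0.00288241.
η_M = (∂Q/∂M)·(M/Q) = -0.00288241 × (41042/996.776) = -0.119.

-0.119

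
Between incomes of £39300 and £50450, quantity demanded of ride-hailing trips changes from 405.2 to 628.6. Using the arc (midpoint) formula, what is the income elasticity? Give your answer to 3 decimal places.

ΔQ = 628.6 − 405.2 = 223.4; midpoint Q̄ = (405.2 + 628.6)/2 = 516.9.
ΔI = 50450 − 39300 = 11150; midpoint Ī = (39300 + 50450)/2 = 44875.
η = (ΔQ/Q̄) ÷ (ΔI/Ī) = (223.4/516.9) ÷ (11150/44875) = 1.739.

1.739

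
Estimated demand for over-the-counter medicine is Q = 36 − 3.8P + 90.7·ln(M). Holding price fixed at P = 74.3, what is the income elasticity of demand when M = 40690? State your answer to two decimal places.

0.13

At P = 74.3, M = 40690: Q = 716.326.
Holding P constant, ∂Q/∂M = 90.7/M = 0.00222905.
η_M = (∂Q/∂M)·(M/Q) = 0.00222905 × (40690/716.326) = 0.13.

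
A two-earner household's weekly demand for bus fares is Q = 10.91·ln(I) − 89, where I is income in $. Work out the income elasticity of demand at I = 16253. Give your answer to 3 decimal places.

At I = 16253: Q = 16.784.
dQ/dI = 10.91/I = 0.000671261 at this income.
η = (dQ/dI)·(I/Q) = 0.000671261 × (16253/16.784) = 0.650.

0.650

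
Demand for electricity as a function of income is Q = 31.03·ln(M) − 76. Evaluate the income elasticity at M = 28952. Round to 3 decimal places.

At M = 28952: Q = 242.783.
dQ/dM = 31.03/M = 0.00107177 at this income.
η = (dQ/dM)·(M/Q) = 0.00107177 × (28952/242.783) = 0.128.

0.128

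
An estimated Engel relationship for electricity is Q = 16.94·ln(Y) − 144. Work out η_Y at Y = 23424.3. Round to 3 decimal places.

At Y = 23424.3: Q = 26.442.
dQ/dY = 16.94/Y = 0.000723181 at this income.
η = (dQ/dY)·(Y/Q) = 0.000723181 × (23424.3/26.442) = 0.641.

0.641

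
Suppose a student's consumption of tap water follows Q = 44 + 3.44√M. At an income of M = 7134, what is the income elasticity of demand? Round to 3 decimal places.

At M = 7134: Q = 334.553.
dQ/dM = 3.44/(2√M) = 0.0203639 at this income.
η = (dQ/dM)·(M/Q) = 0.0203639 × (7134/334.553) = 0.434.

0.434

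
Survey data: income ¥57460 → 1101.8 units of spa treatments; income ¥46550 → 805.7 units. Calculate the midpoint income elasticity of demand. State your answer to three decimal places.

ΔQ = 805.7 − 1101.8 = -296.1; midpoint Q̄ = (1101.8 + 805.7)/2 = 953.75.
ΔI = 46550 − 57460 = -10910; midpoint Ī = (57460 + 46550)/2 = 52005.
η = (ΔQ/Q̄) ÷ (ΔI/Ī) = (-296.1/953.75) ÷ (-10910/52005) = 1.480.

1.480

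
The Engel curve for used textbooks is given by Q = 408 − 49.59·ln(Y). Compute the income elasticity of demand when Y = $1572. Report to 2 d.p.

-1.15

At Y = 1572: Q = 43.012.
dQ/dY = -49.59/Y = -0.0315458 at this income.
η = (dQ/dY)·(Y/Q) = -0.0315458 × (1572/43.012) = -1.15.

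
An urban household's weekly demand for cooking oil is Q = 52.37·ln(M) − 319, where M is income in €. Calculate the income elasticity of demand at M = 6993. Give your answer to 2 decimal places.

At M = 6993: Q = 144.614.
dQ/dM = 52.37/M = 0.00748892 at this income.
η = (dQ/dM)·(M/Q) = 0.00748892 × (6993/144.614) = 0.36.

0.36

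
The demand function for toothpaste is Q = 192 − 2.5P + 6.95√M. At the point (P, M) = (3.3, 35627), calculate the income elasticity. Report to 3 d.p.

0.439

At P = 3.3, M = 35627: Q = 1495.571.
Holding P constant, ∂Q/∂M = 6.95/(2√M) = 0.0184105.
η_M = (∂Q/∂M)·(M/Q) = 0.0184105 × (35627/1495.571) = 0.439.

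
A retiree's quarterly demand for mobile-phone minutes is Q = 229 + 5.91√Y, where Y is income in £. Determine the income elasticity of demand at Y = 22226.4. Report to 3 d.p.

At Y = 22226.4: Q = 1110.094.
dQ/dY = 5.91/(2√Y) = 0.0198209 at this income.
η = (dQ/dY)·(Y/Q) = 0.0198209 × (22226.4/1110.094) = 0.397.

0.397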